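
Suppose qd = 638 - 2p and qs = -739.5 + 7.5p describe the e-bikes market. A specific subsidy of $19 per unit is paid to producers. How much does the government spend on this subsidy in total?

Government cost = $7182

Pre-subsidy: 638 - 2p = -739.5 + 7.5p gives p* = 145, q* = 348.
With the subsidy, sellers receive ps = pb + 19 for each unit, where pb is the price buyers pay.
Supply in terms of pb becomes qs = -739.5 + 7.5(pb + 19) = -597 + 7.5pb. Setting this equal to demand: 638 - 2pb = -597 + 7.5pb, so pb = 130.
Sellers receive ps = 130 + 19 = 149; q' = 638 − 2·130 = 378.
Government outlay = subsidy × quantity = 19 × 378 = 7182.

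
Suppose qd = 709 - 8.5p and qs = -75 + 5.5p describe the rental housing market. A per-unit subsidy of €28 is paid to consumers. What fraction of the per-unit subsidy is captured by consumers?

Consumer share = 11/28

Pre-subsidy: 709 - 8.5p = -75 + 5.5p gives p* = 56, q* = 233.
With the rebate, buyers effectively pay pb = ps − 28, where ps is the price sellers receive.
Demand in terms of ps becomes qd = 709 − 8.5(ps − 28) = 947 - 8.5ps. Setting this equal to supply: 947 - 8.5ps = -75 + 5.5ps, so ps = 73.
Buyers pay pb = 73 − 28 = 45; q' = -75 + 5.5·73 = 326.5.
Buyers' price falls by p* − pb = 56 − 45 = 11; sellers' price rises by ps − p* = 73 − 56 = 17.
So consumers capture 11/28 = 11/28 of each unit of subsidy.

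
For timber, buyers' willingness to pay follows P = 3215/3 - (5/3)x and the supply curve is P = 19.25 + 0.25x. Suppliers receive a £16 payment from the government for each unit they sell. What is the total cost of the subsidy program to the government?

Pre-subsidy: 3215/3 - (5/3)x = 19.25 + 0.25x gives x* = 12629/23 and P* = 3600/23.
With the subsidy, sellers receive Ps = Pb + 16 for each unit, where Pb is the price buyers pay.
On the curves, Pb = 3215/3 - (5/3)x and Ps = 19.25 + 0.25x; the wedge Ps − Pb = 16 gives 19.25 + 0.25x − (3215/3 - (5/3)x) = 16, so x' = 12821/23.
Then Pb = 3215/3 − (5/3)·(12821/23) = 3280/23 and Ps = 19.25 + 0.25·(12821/23) = 3648/23.
Government outlay = subsidy × quantity = 16 × 12821/23 = 205136/23.

Government cost = 205136/23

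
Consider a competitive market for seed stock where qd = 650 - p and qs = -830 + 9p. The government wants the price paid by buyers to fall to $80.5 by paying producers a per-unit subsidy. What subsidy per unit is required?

Required subsidy s = $75 per unit

At a buyer price of 80.5, quantity demanded is 650 − 1·80.5 = 569.5.
Sellers supply 569.5 only when they receive ps with -830 + 9·ps = 569.5, i.e. ps = 155.5.
s = ps − pb = 155.5 − 80.5 = 75.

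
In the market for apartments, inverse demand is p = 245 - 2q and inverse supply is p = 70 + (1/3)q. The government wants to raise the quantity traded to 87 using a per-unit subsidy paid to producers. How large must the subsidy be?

Required subsidy s = 28 per unit

At q = 87, from the demand curve buyers pay pb = 245 − 2·87 = 71; from the supply curve sellers need ps = 70 + (1/3)·87 = 99.
The subsidy must fill the gap: s = ps − pb = 99 − 71 = 28.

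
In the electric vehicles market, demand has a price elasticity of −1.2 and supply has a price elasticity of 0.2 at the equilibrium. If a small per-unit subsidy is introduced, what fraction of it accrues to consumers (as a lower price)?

For a small subsidy around the equilibrium, the benefit split depends on the relative slopes, which at a point are proportional to the elasticities.
Buyer share = εs/(εs + |εd|) = 0.2/(0.2 + 1.2) = 1/7; seller share = |εd|/(εs + |εd|) = 6/7.

Consumer share = 1/7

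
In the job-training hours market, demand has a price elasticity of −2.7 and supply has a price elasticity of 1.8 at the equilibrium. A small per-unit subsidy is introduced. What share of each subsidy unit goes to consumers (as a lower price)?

For a small subsidy around the equilibrium, the benefit split depends on the relative slopes, which at a point are proportional to the elasticities.
Buyer share = εs/(εs + |εd|) = 1.8/(1.8 + 2.7) = 0.4; seller share = |εd|/(εs + |εd|) = 0.6.

Consumer share = 0.4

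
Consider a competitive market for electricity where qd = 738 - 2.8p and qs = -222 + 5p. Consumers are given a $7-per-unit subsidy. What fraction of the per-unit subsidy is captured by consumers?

Consumer share = 25/39

Pre-subsidy: 738 - 2.8p = -222 + 5p gives p* = 1600/13, q* = 5114/13.
With the rebate, buyers effectively pay pb = ps − 7, where ps is the price sellers receive.
Demand in terms of ps becomes qd = 738 − 2.8(ps − 7) = 757.6 - 2.8ps. Setting this equal to supply: 757.6 - 2.8ps = -222 + 5ps, so ps = 4898/39.
Buyers pay pb = 4898/39 − 7 = 4625/39; q' = -222 + 5·(4898/39) = 15832/39.
Buyers' price falls by p* − pb = 1600/13 − 4625/39 = 175/39; sellers' price rises by ps − p* = 4898/39 − 1600/13 = 98/39.
So consumers capture (175/39)/7 = 25/39 of each unit of subsidy.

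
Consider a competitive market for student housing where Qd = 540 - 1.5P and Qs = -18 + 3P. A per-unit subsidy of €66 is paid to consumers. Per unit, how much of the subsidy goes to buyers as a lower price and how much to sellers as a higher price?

Pre-subsidy: 540 - 1.5P = -18 + 3P gives P* = 124, Q* = 354.
With the rebate, buyers effectively pay Pb = Ps − 66, where Ps is the price sellers receive.
Demand in terms of Ps becomes Qd = 540 − 1.5(Ps − 66) = 639 - 1.5Ps. Setting this equal to supply: 639 - 1.5Ps = -18 + 3Ps, so Ps = 146.
Buyers pay Pb = 146 − 66 = 80; Q' = -18 + 3·146 = 420.
Buyers' price falls by P* − Pb = 124 − 80 = 44; sellers' price rises by Ps − P* = 146 − 124 = 22.

Buyers gain €44 per unit; sellers gain €22 per unit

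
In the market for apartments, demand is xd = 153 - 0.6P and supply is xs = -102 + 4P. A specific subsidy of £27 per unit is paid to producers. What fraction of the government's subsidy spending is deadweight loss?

DWL / government spending = 1/19

Pre-subsidy: 153 - 0.6P = -102 + 4P gives P* = 1275/23, x* = 2754/23.
With the subsidy, sellers receive Ps = Pb + 27 for each unit, where Pb is the price buyers pay.
Supply in terms of Pb becomes xs = -102 + 4(Pb + 27) = 6 + 4Pb. Setting this equal to demand: 153 - 0.6Pb = 6 + 4Pb, so Pb = 735/23.
Sellers receive Ps = 735/23 + 27 = 1356/23; x' = 153 − 0.6·(735/23) = 3078/23.
ΔCS = ½(2754/23 + 3078/23)(1275/23 − 735/23) = 1574640/529; ΔPS = ½(2754/23 + 3078/23)(1356/23 − 1275/23) = 236196/529.
Government spending = 27 × 3078/23 = 83106/23.
DWL = ½ × 27 × (3078/23 − 2754/23) = 4374/23; fraction = (4374/23) / (83106/23) = 1/19.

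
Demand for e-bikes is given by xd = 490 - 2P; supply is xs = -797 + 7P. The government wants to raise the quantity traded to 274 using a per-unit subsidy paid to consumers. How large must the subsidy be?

At x = 274, invert demand for the buyer price: Pb = (490 − 274)/2 = 108; invert supply for the seller price: Ps = (274 − (-797))/7 = 153.
The subsidy must fill the gap: s = Ps − Pb = 153 − 108 = 45.

Required subsidy s = 45 per unit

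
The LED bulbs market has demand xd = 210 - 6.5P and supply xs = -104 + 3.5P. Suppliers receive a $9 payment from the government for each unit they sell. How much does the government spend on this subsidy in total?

Pre-subsidy: 210 - 6.5P = -104 + 3.5P gives P* = 31.4, x* = 5.9.
With the subsidy, sellers receive Ps = Pb + 9 for each unit, where Pb is the price buyers pay.
Supply in terms of Pb becomes xs = -104 + 3.5(Pb + 9) = -72.5 + 3.5Pb. Setting this equal to demand: 210 - 6.5Pb = -72.5 + 3.5Pb, so Pb = 28.25.
Sellers receive Ps = 28.25 + 9 = 37.25; x' = 210 − 6.5·28.25 = 26.375.
Government outlay = subsidy × quantity = 9 × 26.375 = 237.375.

Government cost = $237.375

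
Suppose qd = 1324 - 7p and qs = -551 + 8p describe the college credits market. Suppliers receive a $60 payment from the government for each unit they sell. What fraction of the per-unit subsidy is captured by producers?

Pre-subsidy: 1324 - 7p = -551 + 8p gives p* = 125, q* = 449.
With the subsidy, sellers receive ps = pb + 60 for each unit, where pb is the price buyers pay.
Supply in terms of pb becomes qs = -551 + 8(pb + 60) = -71 + 8pb. Setting this equal to demand: 1324 - 7pb = -71 + 8pb, so pb = 93.
Sellers receive ps = 93 + 60 = 153; q' = 1324 − 7·93 = 673.
Buyers' price falls by p* − pb = 125 − 93 = 32; sellers' price rises by ps − p* = 153 − 125 = 28.
So producers capture 28/60 = 7/15 of each unit of subsidy.

Producer share = 7/15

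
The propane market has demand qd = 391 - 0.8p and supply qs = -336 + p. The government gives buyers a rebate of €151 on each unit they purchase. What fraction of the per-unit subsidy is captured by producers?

Producer share = 4/9

Pre-subsidy: 391 - 0.8p = -336 + p gives p* = 3635/9, q* = 611/9.
With the rebate, buyers effectively pay pb = ps − 151, where ps is the price sellers receive.
Demand in terms of ps becomes qd = 391 − 0.8(ps − 151) = 511.8 - 0.8ps. Setting this equal to supply: 511.8 - 0.8ps = -336 + ps, so ps = 471.
Buyers pay pb = 471 − 151 = 320; q' = -336 + 1·471 = 135.
Buyers' price falls by p* − pb = 3635/9 − 320 = 755/9; sellers' price rises by ps − p* = 471 − 3635/9 = 604/9.
So producers capture (604/9)/151 = 4/9 of each unit of subsidy.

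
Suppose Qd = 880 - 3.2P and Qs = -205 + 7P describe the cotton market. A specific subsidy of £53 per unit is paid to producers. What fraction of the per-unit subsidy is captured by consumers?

Pre-subsidy: 880 - 3.2P = -205 + 7P gives P* = 5425/51, Q* = 27520/51.
With the subsidy, sellers receive Ps = Pb + 53 for each unit, where Pb is the price buyers pay.
Supply in terms of Pb becomes Qs = -205 + 7(Pb + 53) = 166 + 7Pb. Setting this equal to demand: 880 - 3.2Pb = 166 + 7Pb, so Pb = 70.
Sellers receive Ps = 70 + 53 = 123; Q' = 880 − 3.2·70 = 656.
Buyers' price falls by P* − Pb = 5425/51 − 70 = 1855/51; sellers' price rises by Ps − P* = 123 − 5425/51 = 848/51.
So consumers capture (1855/51)/53 = 35/51 of each unit of subsidy.

Consumer share = 35/51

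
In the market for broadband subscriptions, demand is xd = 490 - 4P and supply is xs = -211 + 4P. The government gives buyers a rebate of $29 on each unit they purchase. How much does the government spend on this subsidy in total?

Pre-subsidy: 490 - 4P = -211 + 4P gives P* = 87.625, x* = 139.5.
With the rebate, buyers effectively pay Pb = Ps − 29, where Ps is the price sellers receive.
Demand in terms of Ps becomes xd = 490 − 4(Ps − 29) = 606 - 4Ps. Setting this equal to supply: 606 - 4Ps = -211 + 4Ps, so Ps = 102.125.
Buyers pay Pb = 102.125 − 29 = 73.125; x' = -211 + 4·102.125 = 197.5.
Government outlay = subsidy × quantity = 29 × 197.5 = 5727.5.

Government cost = $5727.5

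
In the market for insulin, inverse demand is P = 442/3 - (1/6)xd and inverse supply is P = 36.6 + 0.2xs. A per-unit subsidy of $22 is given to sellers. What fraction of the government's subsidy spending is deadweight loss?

DWL / government spending = 15/181

Pre-subsidy: 442/3 - (1/6)x = 36.6 + 0.2x gives x* = 302 and P* = 97.
With the subsidy, sellers receive Ps = Pb + 22 for each unit, where Pb is the price buyers pay.
On the curves, Pb = 442/3 - (1/6)x and Ps = 36.6 + 0.2x; the wedge Ps − Pb = 22 gives 36.6 + 0.2x − (442/3 - (1/6)x) = 22, so x' = 362.
Then Pb = 442/3 − (1/6)·362 = 87 and Ps = 36.6 + 0.2·362 = 109.
ΔCS = ½(302 + 362)(97 − 87) = 3320; ΔPS = ½(302 + 362)(109 − 97) = 3984.
Government spending = 22 × 362 = 7964.
DWL = ½ × 22 × (362 − 302) = 660; fraction = 660 / 7964 = 15/181.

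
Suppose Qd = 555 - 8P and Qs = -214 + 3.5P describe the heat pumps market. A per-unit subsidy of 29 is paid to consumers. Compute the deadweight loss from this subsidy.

Deadweight loss = 23548/23

Pre-subsidy: 555 - 8P = -214 + 3.5P gives P* = 1538/23, Q* = 461/23.
With the rebate, buyers effectively pay Pb = Ps − 29, where Ps is the price sellers receive.
Demand in terms of Ps becomes Qd = 555 − 8(Ps − 29) = 787 - 8Ps. Setting this equal to supply: 787 - 8Ps = -214 + 3.5Ps, so Ps = 2002/23.
Buyers pay Pb = 2002/23 − 29 = 1335/23; Q' = -214 + 3.5·(2002/23) = 2085/23.
The subsidy expands output by 2085/23 − 461/23 = 1624/23 past the efficient level; on those units the gap between marginal cost and willingness to pay runs from 0 up to 29.
DWL = ½ × 29 × 1624/23 = 23548/23.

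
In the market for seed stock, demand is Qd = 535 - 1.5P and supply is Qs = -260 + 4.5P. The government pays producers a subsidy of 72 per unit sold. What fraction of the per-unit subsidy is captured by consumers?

Pre-subsidy: 535 - 1.5P = -260 + 4.5P gives P* = 132.5, Q* = 336.25.
With the subsidy, sellers receive Ps = Pb + 72 for each unit, where Pb is the price buyers pay.
Supply in terms of Pb becomes Qs = -260 + 4.5(Pb + 72) = 64 + 4.5Pb. Setting this equal to demand: 535 - 1.5Pb = 64 + 4.5Pb, so Pb = 78.5.
Sellers receive Ps = 78.5 + 72 = 150.5; Q' = 535 − 1.5·78.5 = 417.25.
Buyers' price falls by P* − Pb = 132.5 − 78.5 = 54; sellers' price rises by Ps − P* = 150.5 − 132.5 = 18.
So consumers capture 54/72 = 0.75 of each unit of subsidy.

Consumer share = 0.75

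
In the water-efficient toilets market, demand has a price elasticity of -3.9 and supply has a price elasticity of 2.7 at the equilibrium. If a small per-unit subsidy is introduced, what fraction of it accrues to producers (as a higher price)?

For a small subsidy around the equilibrium, the benefit split depends on the relative slopes, which at a point are proportional to the elasticities.
Buyer share = εs/(εs + |εd|) = 2.7/(2.7 + 3.9) = 9/22; seller share = |εd|/(εs + |εd|) = 13/22.
So producers capture 13/22 of the subsidy.

Producer share = 13/22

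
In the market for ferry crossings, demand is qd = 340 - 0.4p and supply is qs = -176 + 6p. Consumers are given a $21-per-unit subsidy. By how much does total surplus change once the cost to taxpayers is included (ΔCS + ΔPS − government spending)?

Pre-subsidy: 340 - 0.4p = -176 + 6p gives p* = 80.625, q* = 307.75.
With the rebate, buyers effectively pay pb = ps − 21, where ps is the price sellers receive.
Demand in terms of ps becomes qd = 340 − 0.4(ps − 21) = 348.4 - 0.4ps. Setting this equal to supply: 348.4 - 0.4ps = -176 + 6ps, so ps = 81.9375.
Buyers pay pb = 81.9375 − 21 = 60.9375; q' = -176 + 6·81.9375 = 315.625.
ΔCS = ½(307.75 + 315.625)(80.625 − 60.9375) = 6136.34765625; ΔPS = ½(307.75 + 315.625)(81.9375 − 80.625) = 409.08984375.
Government spending = 21 × 315.625 = 6628.125.
Net change = 6136.34765625 + 409.08984375 − 6628.125 = -82.6875. The loss equals the DWL triangle ½·21·7.875.

Net change in total surplus = -$82.6875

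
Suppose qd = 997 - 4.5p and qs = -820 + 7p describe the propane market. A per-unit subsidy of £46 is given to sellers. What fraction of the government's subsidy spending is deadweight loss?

Pre-subsidy: 997 - 4.5p = -820 + 7p gives p* = 158, q* = 286.
With the subsidy, sellers receive ps = pb + 46 for each unit, where pb is the price buyers pay.
Supply in terms of pb becomes qs = -820 + 7(pb + 46) = -498 + 7pb. Setting this equal to demand: 997 - 4.5pb = -498 + 7pb, so pb = 130.
Sellers receive ps = 130 + 46 = 176; q' = 997 − 4.5·130 = 412.
ΔCS = ½(286 + 412)(158 − 130) = 9772; ΔPS = ½(286 + 412)(176 − 158) = 6282.
Government spending = 46 × 412 = 18952.
DWL = ½ × 46 × (412 − 286) = 2898; fraction = 2898 / 18952 = 63/412.

DWL / government spending = 63/412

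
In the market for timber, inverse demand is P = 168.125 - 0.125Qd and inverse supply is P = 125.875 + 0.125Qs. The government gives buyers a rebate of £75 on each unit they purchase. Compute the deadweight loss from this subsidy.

Pre-subsidy: 168.125 - 0.125Q = 125.875 + 0.125Q gives Q* = 169 and P* = 147.
With the rebate, buyers effectively pay Pb = Ps − 75, where Ps is the price sellers receive.
On the curves, Pb = 168.125 - 0.125Q and Ps = 125.875 + 0.125Q; the wedge Ps − Pb = 75 gives 125.875 + 0.125Q − (168.125 - 0.125Q) = 75, so Q' = 469.
Then Pb = 168.125 − 0.125·469 = 109.5 and Ps = 125.875 + 0.125·469 = 184.5.
The subsidy expands output by 469 − 169 = 300 past the efficient level; on those units the gap between marginal cost and willingness to pay runs from 0 up to 75.
DWL = ½ × 75 × 300 = 11250.

Deadweight loss = £11250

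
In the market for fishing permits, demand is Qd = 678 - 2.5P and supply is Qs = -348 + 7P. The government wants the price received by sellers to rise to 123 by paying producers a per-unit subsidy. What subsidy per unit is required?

Required subsidy s = 57 per unit

At a seller price of 123, quantity supplied is -348 + 7·123 = 513.
Buyers absorb 513 only when they pay Pb with 678 − 2.5·Pb = 513, i.e. Pb = 66.
s = Ps − Pb = 123 − 66 = 57.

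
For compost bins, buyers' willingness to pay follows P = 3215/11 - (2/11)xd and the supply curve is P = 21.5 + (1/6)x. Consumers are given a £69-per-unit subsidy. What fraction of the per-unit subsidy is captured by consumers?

Consumer share = 12/23

Pre-subsidy: 3215/11 - (2/11)x = 21.5 + (1/6)x gives x* = 777 and P* = 151.
With the rebate, buyers effectively pay Pb = Ps − 69, where Ps is the price sellers receive.
On the curves, Pb = 3215/11 - (2/11)x and Ps = 21.5 + (1/6)x; the wedge Ps − Pb = 69 gives 21.5 + (1/6)x − (3215/11 - (2/11)x) = 69, so x' = 975.
Then Pb = 3215/11 − (2/11)·975 = 115 and Ps = 21.5 + (1/6)·975 = 184.
Buyers' price falls by P* − Pb = 151 − 115 = 36; sellers' price rises by Ps − P* = 184 − 151 = 33.
So consumers capture 36/69 = 12/23 of each unit of subsidy.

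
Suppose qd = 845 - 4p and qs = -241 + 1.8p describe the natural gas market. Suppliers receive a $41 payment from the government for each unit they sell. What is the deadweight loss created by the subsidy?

Deadweight loss = 30258/29

Pre-subsidy: 845 - 4p = -241 + 1.8p gives p* = 5430/29, q* = 2785/29.
With the subsidy, sellers receive ps = pb + 41 for each unit, where pb is the price buyers pay.
Supply in terms of pb becomes qs = -241 + 1.8(pb + 41) = -167.2 + 1.8pb. Setting this equal to demand: 845 - 4pb = -167.2 + 1.8pb, so pb = 5061/29.
Sellers receive ps = 5061/29 + 41 = 6250/29; q' = 845 − 4·(5061/29) = 4261/29.
The subsidy expands output by 4261/29 − 2785/29 = 1476/29 past the efficient level; on those units the gap between marginal cost and willingness to pay runs from 0 up to 41.
DWL = ½ × 41 × 1476/29 = 30258/29.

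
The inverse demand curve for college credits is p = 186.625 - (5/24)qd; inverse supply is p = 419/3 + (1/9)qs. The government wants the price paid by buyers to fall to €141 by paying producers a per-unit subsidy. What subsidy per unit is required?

At a buyer price of 141, quantity demanded is 895.8 − 4.8·141 = 219.
Sellers supply 219 only when they receive ps = 419/3 + (1/9)·219 = 164.
s = ps − pb = 164 − 141 = 23.

Required subsidy s = €23 per unit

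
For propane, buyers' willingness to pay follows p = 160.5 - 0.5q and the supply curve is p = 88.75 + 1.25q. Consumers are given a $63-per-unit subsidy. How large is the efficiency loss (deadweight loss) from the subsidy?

Pre-subsidy: 160.5 - 0.5q = 88.75 + 1.25q gives q* = 41 and p* = 140.
With the rebate, buyers effectively pay pb = ps − 63, where ps is the price sellers receive.
On the curves, pb = 160.5 - 0.5q and ps = 88.75 + 1.25q; the wedge ps − pb = 63 gives 88.75 + 1.25q − (160.5 - 0.5q) = 63, so q' = 77.
Then pb = 160.5 − 0.5·77 = 122 and ps = 88.75 + 1.25·77 = 185.
The subsidy expands output by 77 − 41 = 36 past the efficient level; on those units the gap between marginal cost and willingness to pay runs from 0 up to 63.
DWL = ½ × 63 × 36 = 1134.

Deadweight loss = $1134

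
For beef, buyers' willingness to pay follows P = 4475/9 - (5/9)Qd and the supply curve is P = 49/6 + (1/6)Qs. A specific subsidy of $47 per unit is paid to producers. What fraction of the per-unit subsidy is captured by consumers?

Pre-subsidy: 4475/9 - (5/9)Q = 49/6 + (1/6)Q gives Q* = 8803/13 and P* = 4720/39.
With the subsidy, sellers receive Ps = Pb + 47 for each unit, where Pb is the price buyers pay.
On the curves, Pb = 4475/9 - (5/9)Q and Ps = 49/6 + (1/6)Q; the wedge Ps − Pb = 47 gives 49/6 + (1/6)Q − (4475/9 - (5/9)Q) = 47, so Q' = 9649/13.
Then Pb = 4475/9 − (5/9)·(9649/13) = 3310/39 and Ps = 49/6 + (1/6)·(9649/13) = 5143/39.
Buyers' price falls by P* − Pb = 4720/39 − 3310/39 = 470/13; sellers' price rises by Ps − P* = 5143/39 − 4720/39 = 141/13.
So consumers capture (470/13)/47 = 10/13 of each unit of subsidy.

Consumer share = 10/13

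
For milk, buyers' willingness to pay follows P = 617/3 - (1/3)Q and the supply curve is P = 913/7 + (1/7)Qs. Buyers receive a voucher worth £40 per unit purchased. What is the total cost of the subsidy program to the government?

Government cost = £9680

Pre-subsidy: 617/3 - (1/3)Q = 913/7 + (1/7)Q gives Q* = 158 and P* = 153.
With the rebate, buyers effectively pay Pb = Ps − 40, where Ps is the price sellers receive.
On the curves, Pb = 617/3 - (1/3)Q and Ps = 913/7 + (1/7)Q; the wedge Ps − Pb = 40 gives 913/7 + (1/7)Q − (617/3 - (1/3)Q) = 40, so Q' = 242.
Then Pb = 617/3 − (1/3)·242 = 125 and Ps = 913/7 + (1/7)·242 = 165.
Government outlay = subsidy × quantity = 40 × 242 = 9680.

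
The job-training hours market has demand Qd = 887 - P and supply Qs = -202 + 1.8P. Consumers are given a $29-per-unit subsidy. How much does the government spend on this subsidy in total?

Pre-subsidy: 887 - P = -202 + 1.8P gives P* = 5445/14, Q* = 6973/14.
With the rebate, buyers effectively pay Pb = Ps − 29, where Ps is the price sellers receive.
Demand in terms of Ps becomes Qd = 887 − 1(Ps − 29) = 916 - Ps. Setting this equal to supply: 916 - Ps = -202 + 1.8Ps, so Ps = 2795/7.
Buyers pay Pb = 2795/7 − 29 = 2592/7; Q' = -202 + 1.8·(2795/7) = 3617/7.
Government outlay = subsidy × quantity = 29 × 3617/7 = 104893/7.

Government cost = 104893/7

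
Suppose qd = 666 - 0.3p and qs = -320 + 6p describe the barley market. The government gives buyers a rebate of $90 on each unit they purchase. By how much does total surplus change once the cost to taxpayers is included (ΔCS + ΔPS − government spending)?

Pre-subsidy: 666 - 0.3p = -320 + 6p gives p* = 9860/63, q* = 13000/21.
With the rebate, buyers effectively pay pb = ps − 90, where ps is the price sellers receive.
Demand in terms of ps becomes qd = 666 − 0.3(ps − 90) = 693 - 0.3ps. Setting this equal to supply: 693 - 0.3ps = -320 + 6ps, so ps = 10130/63.
Buyers pay pb = 10130/63 − 90 = 4460/63; q' = -320 + 6·(10130/63) = 13540/21.
ΔCS = ½(13000/21 + 13540/21)(9860/63 − 4460/63) = 2654000/49; ΔPS = ½(13000/21 + 13540/21)(10130/63 − 9860/63) = 132700/49.
Government spending = 90 × 13540/21 = 406200/7.
Net change = 2654000/49 + 132700/49 − 406200/7 = -8100/7. The loss equals the DWL triangle ½·90·180/7.

Net change in total surplus = -8100/7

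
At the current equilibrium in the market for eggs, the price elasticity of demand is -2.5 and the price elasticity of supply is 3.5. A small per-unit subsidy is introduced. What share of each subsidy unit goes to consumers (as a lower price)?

For a small subsidy around the equilibrium, the benefit split depends on the relative slopes, which at a point are proportional to the elasticities.
Buyer share = εs/(εs + |εd|) = 3.5/(3.5 + 2.5) = 7/12; seller share = |εd|/(εs + |εd|) = 5/12.

Consumer share = 7/12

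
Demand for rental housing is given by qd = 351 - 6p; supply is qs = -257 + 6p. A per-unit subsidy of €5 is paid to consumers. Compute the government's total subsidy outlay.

Government cost = €310

Pre-subsidy: 351 - 6p = -257 + 6p gives p* = 152/3, q* = 47.
With the rebate, buyers effectively pay pb = ps − 5, where ps is the price sellers receive.
Demand in terms of ps becomes qd = 351 − 6(ps − 5) = 381 - 6ps. Setting this equal to supply: 381 - 6ps = -257 + 6ps, so ps = 319/6.
Buyers pay pb = 319/6 − 5 = 289/6; q' = -257 + 6·(319/6) = 62.
Government outlay = subsidy × quantity = 5 × 62 = 310.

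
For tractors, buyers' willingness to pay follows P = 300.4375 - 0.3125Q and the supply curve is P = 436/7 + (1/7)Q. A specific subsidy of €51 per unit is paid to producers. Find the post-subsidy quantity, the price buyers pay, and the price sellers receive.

Q' = 635; buyers pay €102; sellers receive €153

Pre-subsidy: 300.4375 - 0.3125Q = 436/7 + (1/7)Q gives Q* = 523 and P* = 137.
With the subsidy, sellers receive Ps = Pb + 51 for each unit, where Pb is the price buyers pay.
On the curves, Pb = 300.4375 - 0.3125Q and Ps = 436/7 + (1/7)Q; the wedge Ps − Pb = 51 gives 436/7 + (1/7)Q − (300.4375 - 0.3125Q) = 51, so Q' = 635.
Then Pb = 300.4375 − 0.3125·635 = 102 and Ps = 436/7 + (1/7)·635 = 153.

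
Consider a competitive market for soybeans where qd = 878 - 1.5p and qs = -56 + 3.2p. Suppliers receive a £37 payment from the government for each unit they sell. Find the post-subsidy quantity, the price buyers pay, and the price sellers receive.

q' = 29032/47; buyers pay 8156/47; sellers receive 9895/47

Pre-subsidy: 878 - 1.5p = -56 + 3.2p gives p* = 9340/47, q* = 27256/47.
With the subsidy, sellers receive ps = pb + 37 for each unit, where pb is the price buyers pay.
Supply in terms of pb becomes qs = -56 + 3.2(pb + 37) = 62.4 + 3.2pb. Setting this equal to demand: 878 - 1.5pb = 62.4 + 3.2pb, so pb = 8156/47.
Sellers receive ps = 8156/47 + 37 = 9895/47; q' = 878 − 1.5·(8156/47) = 29032/47.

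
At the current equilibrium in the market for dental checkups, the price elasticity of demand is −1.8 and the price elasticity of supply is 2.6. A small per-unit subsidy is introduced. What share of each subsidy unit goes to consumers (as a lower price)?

For a small subsidy around the equilibrium, the benefit split depends on the relative slopes, which at a point are proportional to the elasticities.
Buyer share = εs/(εs + |εd|) = 2.6/(2.6 + 1.8) = 13/22; seller share = |εd|/(εs + |εd|) = 9/22.

Consumer share = 13/22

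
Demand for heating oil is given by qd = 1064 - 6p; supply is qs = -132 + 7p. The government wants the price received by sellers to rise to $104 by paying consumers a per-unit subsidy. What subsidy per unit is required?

Required subsidy s = $26 per unit

At a seller price of 104, quantity supplied is -132 + 7·104 = 596.
Buyers absorb 596 only when they pay pb with 1064 − 6·pb = 596, i.e. pb = 78.
s = ps − pb = 104 − 78 = 26.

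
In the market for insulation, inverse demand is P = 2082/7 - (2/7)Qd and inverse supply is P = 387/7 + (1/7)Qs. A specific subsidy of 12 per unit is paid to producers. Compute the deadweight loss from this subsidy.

Deadweight loss = 168

Pre-subsidy: 2082/7 - (2/7)Q = 387/7 + (1/7)Q gives Q* = 565 and P* = 136.
With the subsidy, sellers receive Ps = Pb + 12 for each unit, where Pb is the price buyers pay.
On the curves, Pb = 2082/7 - (2/7)Q and Ps = 387/7 + (1/7)Q; the wedge Ps − Pb = 12 gives 387/7 + (1/7)Q − (2082/7 - (2/7)Q) = 12, so Q' = 593.
Then Pb = 2082/7 − (2/7)·593 = 128 and Ps = 387/7 + (1/7)·593 = 140.
The subsidy expands output by 593 − 565 = 28 past the efficient level; on those units the gap between marginal cost and willingness to pay runs from 0 up to 12.
DWL = ½ × 12 × 28 = 168.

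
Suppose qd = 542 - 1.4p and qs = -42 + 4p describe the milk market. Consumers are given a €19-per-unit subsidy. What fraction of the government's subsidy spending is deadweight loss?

Pre-subsidy: 542 - 1.4p = -42 + 4p gives p* = 2920/27, q* = 10546/27.
With the rebate, buyers effectively pay pb = ps − 19, where ps is the price sellers receive.
Demand in terms of ps becomes qd = 542 − 1.4(ps − 19) = 568.6 - 1.4ps. Setting this equal to supply: 568.6 - 1.4ps = -42 + 4ps, so ps = 3053/27.
Buyers pay pb = 3053/27 − 19 = 2540/27; q' = -42 + 4·(3053/27) = 11078/27.
ΔCS = ½(10546/27 + 11078/27)(2920/27 − 2540/27) = 1369520/243; ΔPS = ½(10546/27 + 11078/27)(3053/27 − 2920/27) = 479332/243.
Government spending = 19 × 11078/27 = 210482/27.
DWL = ½ × 19 × (11078/27 − 10546/27) = 5054/27; fraction = (5054/27) / (210482/27) = 133/5539.

DWL / government spending = 133/5539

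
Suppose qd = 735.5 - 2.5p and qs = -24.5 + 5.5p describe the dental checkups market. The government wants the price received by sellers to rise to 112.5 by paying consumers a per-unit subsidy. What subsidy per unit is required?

At a seller price of 112.5, quantity supplied is -24.5 + 5.5·112.5 = 594.25.
Buyers absorb 594.25 only when they pay pb with 735.5 − 2.5·pb = 594.25, i.e. pb = 56.5.
s = ps − pb = 112.5 − 56.5 = 56.

Required subsidy s = 56 per unit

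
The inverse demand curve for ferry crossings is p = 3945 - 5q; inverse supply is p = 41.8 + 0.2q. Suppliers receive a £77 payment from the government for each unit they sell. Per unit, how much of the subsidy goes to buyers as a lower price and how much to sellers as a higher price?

Buyers gain 1925/26 per unit; sellers gain 77/26 per unit

Pre-subsidy: 3945 - 5q = 41.8 + 0.2q gives q* = 9758/13 and p* = 2495/13.
With the subsidy, sellers receive ps = pb + 77 for each unit, where pb is the price buyers pay.
On the curves, pb = 3945 - 5q and ps = 41.8 + 0.2q; the wedge ps − pb = 77 gives 41.8 + 0.2q − (3945 - 5q) = 77, so q' = 19901/26.
Then pb = 3945 − 5·(19901/26) = 3065/26 and ps = 41.8 + 0.2·(19901/26) = 5067/26.
Buyers' price falls by p* − pb = 2495/13 − 3065/26 = 1925/26; sellers' price rises by ps − p* = 5067/26 − 2495/13 = 77/26.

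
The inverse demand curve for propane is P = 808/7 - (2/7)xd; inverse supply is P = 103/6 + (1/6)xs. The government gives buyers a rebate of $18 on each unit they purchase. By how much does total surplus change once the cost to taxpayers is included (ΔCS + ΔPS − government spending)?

Net change in total surplus = -6804/19

Pre-subsidy: 808/7 - (2/7)x = 103/6 + (1/6)x gives x* = 4127/19 and P* = 1014/19.
With the rebate, buyers effectively pay Pb = Ps − 18, where Ps is the price sellers receive.
On the curves, Pb = 808/7 - (2/7)x and Ps = 103/6 + (1/6)x; the wedge Ps − Pb = 18 gives 103/6 + (1/6)x − (808/7 - (2/7)x) = 18, so x' = 257.
Then Pb = 808/7 − (2/7)·257 = 42 and Ps = 103/6 + (1/6)·257 = 60.
ΔCS = ½(4127/19 + 257)(1014/19 − 42) = 973080/361; ΔPS = ½(4127/19 + 257)(60 − 1014/19) = 567630/361.
Government spending = 18 × 257 = 4626.
Net change = 973080/361 + 567630/361 − 4626 = -6804/19. The loss equals the DWL triangle ½·18·756/19.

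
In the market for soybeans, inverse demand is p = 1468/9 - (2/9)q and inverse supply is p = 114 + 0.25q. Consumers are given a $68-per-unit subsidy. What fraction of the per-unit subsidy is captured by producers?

Pre-subsidy: 1468/9 - (2/9)q = 114 + 0.25q gives q* = 104 and p* = 140.
With the rebate, buyers effectively pay pb = ps − 68, where ps is the price sellers receive.
On the curves, pb = 1468/9 - (2/9)q and ps = 114 + 0.25q; the wedge ps − pb = 68 gives 114 + 0.25q − (1468/9 - (2/9)q) = 68, so q' = 248.
Then pb = 1468/9 − (2/9)·248 = 108 and ps = 114 + 0.25·248 = 176.
Buyers' price falls by p* − pb = 140 − 108 = 32; sellers' price rises by ps − p* = 176 − 140 = 36.
So producers capture 36/68 = 9/17 of each unit of subsidy.

Producer share = 9/17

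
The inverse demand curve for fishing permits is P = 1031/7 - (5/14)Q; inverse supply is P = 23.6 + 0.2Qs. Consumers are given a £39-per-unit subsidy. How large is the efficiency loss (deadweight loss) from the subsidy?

Pre-subsidy: 1031/7 - (5/14)Q = 23.6 + 0.2Q gives Q* = 222 and P* = 68.
With the rebate, buyers effectively pay Pb = Ps − 39, where Ps is the price sellers receive.
On the curves, Pb = 1031/7 - (5/14)Q and Ps = 23.6 + 0.2Q; the wedge Ps − Pb = 39 gives 23.6 + 0.2Q − (1031/7 - (5/14)Q) = 39, so Q' = 292.
Then Pb = 1031/7 − (5/14)·292 = 43 and Ps = 23.6 + 0.2·292 = 82.
The subsidy expands output by 292 − 222 = 70 past the efficient level; on those units the gap between marginal cost and willingness to pay runs from 0 up to 39.
DWL = ½ × 39 × 70 = 1365.

Deadweight loss = £1365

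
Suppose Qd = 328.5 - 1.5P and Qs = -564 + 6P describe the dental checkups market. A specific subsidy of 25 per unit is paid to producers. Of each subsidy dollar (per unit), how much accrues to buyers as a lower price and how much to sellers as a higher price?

Pre-subsidy: 328.5 - 1.5P = -564 + 6P gives P* = 119, Q* = 150.
With the subsidy, sellers receive Ps = Pb + 25 for each unit, where Pb is the price buyers pay.
Supply in terms of Pb becomes Qs = -564 + 6(Pb + 25) = -414 + 6Pb. Setting this equal to demand: 328.5 - 1.5Pb = -414 + 6Pb, so Pb = 99.
Sellers receive Ps = 99 + 25 = 124; Q' = 328.5 − 1.5·99 = 180.
Buyers' price falls by P* − Pb = 119 − 99 = 20; sellers' price rises by Ps − P* = 124 − 119 = 5.

Buyers gain 20 per unit; sellers gain 5 per unit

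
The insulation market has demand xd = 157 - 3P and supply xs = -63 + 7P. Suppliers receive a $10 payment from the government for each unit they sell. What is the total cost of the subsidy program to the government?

Pre-subsidy: 157 - 3P = -63 + 7P gives P* = 22, x* = 91.
With the subsidy, sellers receive Ps = Pb + 10 for each unit, where Pb is the price buyers pay.
Supply in terms of Pb becomes xs = -63 + 7(Pb + 10) = 7 + 7Pb. Setting this equal to demand: 157 - 3Pb = 7 + 7Pb, so Pb = 15.
Sellers receive Ps = 15 + 10 = 25; x' = 157 − 3·15 = 112.
Government outlay = subsidy × quantity = 10 × 112 = 1120.

Government cost = $1120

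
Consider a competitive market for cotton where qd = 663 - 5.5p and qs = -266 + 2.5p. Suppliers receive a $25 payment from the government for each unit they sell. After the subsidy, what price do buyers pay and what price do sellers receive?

Pre-subsidy: 663 - 5.5p = -266 + 2.5p gives p* = 116.125, q* = 24.3125.
With the subsidy, sellers receive ps = pb + 25 for each unit, where pb is the price buyers pay.
Supply in terms of pb becomes qs = -266 + 2.5(pb + 25) = -203.5 + 2.5pb. Setting this equal to demand: 663 - 5.5pb = -203.5 + 2.5pb, so pb = 108.3125.
Sellers receive ps = 108.3125 + 25 = 133.3125; q' = 663 − 5.5·108.3125 = 67.28125.

Buyers pay $108.3125; sellers receive $133.3125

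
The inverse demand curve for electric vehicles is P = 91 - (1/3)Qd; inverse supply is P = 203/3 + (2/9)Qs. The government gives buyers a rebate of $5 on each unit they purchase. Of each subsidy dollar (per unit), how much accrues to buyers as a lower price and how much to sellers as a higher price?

Pre-subsidy: 91 - (1/3)Q = 203/3 + (2/9)Q gives Q* = 42 and P* = 77.
With the rebate, buyers effectively pay Pb = Ps − 5, where Ps is the price sellers receive.
On the curves, Pb = 91 - (1/3)Q and Ps = 203/3 + (2/9)Q; the wedge Ps − Pb = 5 gives 203/3 + (2/9)Q − (91 - (1/3)Q) = 5, so Q' = 51.
Then Pb = 91 − (1/3)·51 = 74 and Ps = 203/3 + (2/9)·51 = 79.
Buyers' price falls by P* − Pb = 77 − 74 = 3; sellers' price rises by Ps − P* = 79 − 77 = 2.

Buyers gain $3 per unit; sellers gain $2 per unit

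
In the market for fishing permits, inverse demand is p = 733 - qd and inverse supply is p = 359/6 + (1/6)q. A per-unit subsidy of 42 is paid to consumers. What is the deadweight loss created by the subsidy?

Deadweight loss = 756

Pre-subsidy: 733 - q = 359/6 + (1/6)q gives q* = 577 and p* = 156.
With the rebate, buyers effectively pay pb = ps − 42, where ps is the price sellers receive.
On the curves, pb = 733 - q and ps = 359/6 + (1/6)q; the wedge ps − pb = 42 gives 359/6 + (1/6)q − (733 - q) = 42, so q' = 613.
Then pb = 733 − 1·613 = 120 and ps = 359/6 + (1/6)·613 = 162.
The subsidy expands output by 613 − 577 = 36 past the efficient level; on those units the gap between marginal cost and willingness to pay runs from 0 up to 42.
DWL = ½ × 42 × 36 = 756.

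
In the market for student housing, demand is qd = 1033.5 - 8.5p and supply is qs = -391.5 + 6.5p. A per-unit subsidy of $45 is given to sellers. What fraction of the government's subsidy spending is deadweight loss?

DWL / government spending = 663/3134

Pre-subsidy: 1033.5 - 8.5p = -391.5 + 6.5p gives p* = 95, q* = 226.
With the subsidy, sellers receive ps = pb + 45 for each unit, where pb is the price buyers pay.
Supply in terms of pb becomes qs = -391.5 + 6.5(pb + 45) = -99 + 6.5pb. Setting this equal to demand: 1033.5 - 8.5pb = -99 + 6.5pb, so pb = 75.5.
Sellers receive ps = 75.5 + 45 = 120.5; q' = 1033.5 − 8.5·75.5 = 391.75.
ΔCS = ½(226 + 391.75)(95 − 75.5) = 6023.0625; ΔPS = ½(226 + 391.75)(120.5 − 95) = 7876.3125.
Government spending = 45 × 391.75 = 17628.75.
DWL = ½ × 45 × (391.75 − 226) = 3729.375; fraction = 3729.375 / 17628.75 = 663/3134.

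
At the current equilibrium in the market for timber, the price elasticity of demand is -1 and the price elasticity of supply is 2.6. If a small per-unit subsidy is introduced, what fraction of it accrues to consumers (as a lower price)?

For a small subsidy around the equilibrium, the benefit split depends on the relative slopes, which at a point are proportional to the elasticities.
Buyer share = εs/(εs + |εd|) = 2.6/(2.6 + 1) = 13/18; seller share = |εd|/(εs + |εd|) = 5/18.

Consumer share = 13/18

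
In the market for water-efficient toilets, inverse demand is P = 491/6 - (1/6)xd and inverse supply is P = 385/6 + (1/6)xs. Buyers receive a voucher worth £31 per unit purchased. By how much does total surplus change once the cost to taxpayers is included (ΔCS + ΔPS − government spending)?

Pre-subsidy: 491/6 - (1/6)x = 385/6 + (1/6)x gives x* = 53 and P* = 73.
With the rebate, buyers effectively pay Pb = Ps − 31, where Ps is the price sellers receive.
On the curves, Pb = 491/6 - (1/6)x and Ps = 385/6 + (1/6)x; the wedge Ps − Pb = 31 gives 385/6 + (1/6)x − (491/6 - (1/6)x) = 31, so x' = 146.
Then Pb = 491/6 − (1/6)·146 = 57.5 and Ps = 385/6 + (1/6)·146 = 88.5.
ΔCS = ½(53 + 146)(73 − 57.5) = 1542.25; ΔPS = ½(53 + 146)(88.5 − 73) = 1542.25.
Government spending = 31 × 146 = 4526.
Net change = 1542.25 + 1542.25 − 4526 = -1441.5. The loss equals the DWL triangle ½·31·93.

Net change in total surplus = -£1441.5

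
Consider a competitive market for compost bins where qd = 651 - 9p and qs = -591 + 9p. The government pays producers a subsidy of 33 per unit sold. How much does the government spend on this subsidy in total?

Government cost = 5890.5

Pre-subsidy: 651 - 9p = -591 + 9p gives p* = 69, q* = 30.
With the subsidy, sellers receive ps = pb + 33 for each unit, where pb is the price buyers pay.
Supply in terms of pb becomes qs = -591 + 9(pb + 33) = -294 + 9pb. Setting this equal to demand: 651 - 9pb = -294 + 9pb, so pb = 52.5.
Sellers receive ps = 52.5 + 33 = 85.5; q' = 651 − 9·52.5 = 178.5.
Government outlay = subsidy × quantity = 33 × 178.5 = 5890.5.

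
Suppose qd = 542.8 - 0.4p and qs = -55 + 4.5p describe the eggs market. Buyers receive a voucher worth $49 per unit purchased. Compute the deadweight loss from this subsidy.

Deadweight loss = $441

Pre-subsidy: 542.8 - 0.4p = -55 + 4.5p gives p* = 122, q* = 494.
With the rebate, buyers effectively pay pb = ps − 49, where ps is the price sellers receive.
Demand in terms of ps becomes qd = 542.8 − 0.4(ps − 49) = 562.4 - 0.4ps. Setting this equal to supply: 562.4 - 0.4ps = -55 + 4.5ps, so ps = 126.
Buyers pay pb = 126 − 49 = 77; q' = -55 + 4.5·126 = 512.
The subsidy expands output by 512 − 494 = 18 past the efficient level; on those units the gap between marginal cost and willingness to pay runs from 0 up to 49.
DWL = ½ × 49 × 18 = 441.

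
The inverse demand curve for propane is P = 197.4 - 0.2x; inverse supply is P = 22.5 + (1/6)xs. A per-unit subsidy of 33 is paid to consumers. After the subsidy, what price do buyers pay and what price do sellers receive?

Buyers pay 84; sellers receive 117

Pre-subsidy: 197.4 - 0.2x = 22.5 + (1/6)x gives x* = 477 and P* = 102.
With the rebate, buyers effectively pay Pb = Ps − 33, where Ps is the price sellers receive.
On the curves, Pb = 197.4 - 0.2x and Ps = 22.5 + (1/6)x; the wedge Ps − Pb = 33 gives 22.5 + (1/6)x − (197.4 - 0.2x) = 33, so x' = 567.
Then Pb = 197.4 − 0.2·567 = 84 and Ps = 22.5 + (1/6)·567 = 117.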